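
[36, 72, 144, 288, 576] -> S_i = 36*2^i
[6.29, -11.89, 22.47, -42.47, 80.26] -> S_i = 6.29*(-1.89)^i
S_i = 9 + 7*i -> [9, 16, 23, 30, 37]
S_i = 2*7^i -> [2, 14, 98, 686, 4802]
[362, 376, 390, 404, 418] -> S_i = 362 + 14*i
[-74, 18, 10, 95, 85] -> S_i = Random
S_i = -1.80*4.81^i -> [-1.8, -8.66, -41.64, -200.31, -963.5]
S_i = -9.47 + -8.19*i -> [-9.47, -17.66, -25.85, -34.04, -42.23]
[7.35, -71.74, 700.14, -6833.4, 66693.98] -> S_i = 7.35*(-9.76)^i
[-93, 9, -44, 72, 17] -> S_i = Random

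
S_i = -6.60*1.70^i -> [-6.6, -11.22, -19.07, -32.43, -55.12]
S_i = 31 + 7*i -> [31, 38, 45, 52, 59]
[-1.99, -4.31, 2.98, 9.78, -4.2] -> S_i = Random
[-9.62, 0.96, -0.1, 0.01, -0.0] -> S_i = -9.62*(-0.10)^i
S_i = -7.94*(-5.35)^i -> [-7.94, 42.48, -227.26, 1215.86, -6504.83]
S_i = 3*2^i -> [3, 6, 12, 24, 48]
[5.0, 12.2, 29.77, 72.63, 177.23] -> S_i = 5.00*2.44^i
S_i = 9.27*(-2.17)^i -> [9.27, -20.12, 43.65, -94.72, 205.55]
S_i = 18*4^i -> [18, 72, 288, 1152, 4608]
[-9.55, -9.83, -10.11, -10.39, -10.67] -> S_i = -9.55 + -0.28*i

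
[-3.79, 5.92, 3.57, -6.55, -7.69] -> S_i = Random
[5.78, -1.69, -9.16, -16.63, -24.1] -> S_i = 5.78 + -7.47*i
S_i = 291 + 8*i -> [291, 299, 307, 315, 323]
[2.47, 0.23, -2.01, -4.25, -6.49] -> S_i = 2.47 + -2.24*i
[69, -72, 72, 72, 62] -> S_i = Random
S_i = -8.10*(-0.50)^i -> [-8.1, 4.05, -2.02, 1.01, -0.51]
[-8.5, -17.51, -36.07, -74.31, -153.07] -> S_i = -8.50*2.06^i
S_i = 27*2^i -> [27, 54, 108, 216, 432]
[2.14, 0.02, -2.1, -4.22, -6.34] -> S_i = 2.14 + -2.12*i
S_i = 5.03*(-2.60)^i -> [5.03, -13.08, 34.0, -88.41, 229.86]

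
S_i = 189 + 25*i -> [189, 214, 239, 264, 289]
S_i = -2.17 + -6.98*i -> [-2.17, -9.15, -16.13, -23.11, -30.09]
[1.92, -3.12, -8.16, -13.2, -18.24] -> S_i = 1.92 + -5.04*i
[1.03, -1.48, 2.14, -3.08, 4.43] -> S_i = 1.03*(-1.44)^i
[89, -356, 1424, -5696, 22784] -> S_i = 89*-4^i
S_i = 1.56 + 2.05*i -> [1.56, 3.61, 5.66, 7.71, 9.76]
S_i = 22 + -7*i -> [22, 15, 8, 1, -6]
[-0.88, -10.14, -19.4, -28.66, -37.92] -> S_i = -0.88 + -9.26*i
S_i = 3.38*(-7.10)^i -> [3.38, -24.0, 170.39, -1209.74, 8589.15]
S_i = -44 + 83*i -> [-44, 39, 122, 205, 288]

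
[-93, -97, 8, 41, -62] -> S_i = Random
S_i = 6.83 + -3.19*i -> [6.83, 3.64, 0.45, -2.74, -5.93]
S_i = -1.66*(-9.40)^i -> [-1.66, 15.6, -146.68, 1378.77, -12960.43]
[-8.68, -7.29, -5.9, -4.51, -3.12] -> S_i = -8.68 + 1.39*i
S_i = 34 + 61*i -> [34, 95, 156, 217, 278]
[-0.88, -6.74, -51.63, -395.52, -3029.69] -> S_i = -0.88*7.66^i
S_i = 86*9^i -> [86, 774, 6966, 62694, 564246]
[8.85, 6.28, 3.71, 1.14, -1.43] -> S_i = 8.85 + -2.57*i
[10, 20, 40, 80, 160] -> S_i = 10*2^i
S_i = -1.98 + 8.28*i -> [-1.98, 6.3, 14.58, 22.86, 31.14]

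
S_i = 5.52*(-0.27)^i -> [5.52, -1.49, 0.4, -0.11, 0.03]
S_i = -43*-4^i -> [-43, 172, -688, 2752, -11008]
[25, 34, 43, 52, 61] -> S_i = 25 + 9*i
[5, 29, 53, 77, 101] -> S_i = 5 + 24*i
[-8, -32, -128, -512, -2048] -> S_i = -8*4^i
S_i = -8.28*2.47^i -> [-8.28, -20.45, -50.52, -124.77, -308.19]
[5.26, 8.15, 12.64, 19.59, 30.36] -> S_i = 5.26*1.55^i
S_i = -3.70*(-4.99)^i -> [-3.7, 18.46, -92.13, 459.73, -2294.06]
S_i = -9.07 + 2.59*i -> [-9.07, -6.48, -3.89, -1.3, 1.29]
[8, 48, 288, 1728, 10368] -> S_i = 8*6^i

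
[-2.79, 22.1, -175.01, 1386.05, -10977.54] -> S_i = -2.79*(-7.92)^i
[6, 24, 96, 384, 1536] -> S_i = 6*4^i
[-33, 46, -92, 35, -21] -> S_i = Random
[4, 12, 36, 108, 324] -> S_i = 4*3^i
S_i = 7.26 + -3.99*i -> [7.26, 3.27, -0.72, -4.71, -8.7]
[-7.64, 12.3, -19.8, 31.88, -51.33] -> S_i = -7.64*(-1.61)^i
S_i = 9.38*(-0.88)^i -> [9.38, -8.25, 7.26, -6.39, 5.63]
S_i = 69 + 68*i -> [69, 137, 205, 273, 341]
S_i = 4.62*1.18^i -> [4.62, 5.45, 6.43, 7.59, 8.96]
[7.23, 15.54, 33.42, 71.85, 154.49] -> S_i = 7.23*2.15^i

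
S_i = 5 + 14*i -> [5, 19, 33, 47, 61]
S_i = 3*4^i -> [3, 12, 48, 192, 768]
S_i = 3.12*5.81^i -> [3.12, 18.13, 105.32, 611.9, 3555.16]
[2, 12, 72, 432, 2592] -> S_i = 2*6^i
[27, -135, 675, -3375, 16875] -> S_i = 27*-5^i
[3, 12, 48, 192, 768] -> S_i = 3*4^i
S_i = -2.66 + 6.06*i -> [-2.66, 3.4, 9.46, 15.52, 21.58]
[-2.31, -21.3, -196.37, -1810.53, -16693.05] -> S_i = -2.31*9.22^i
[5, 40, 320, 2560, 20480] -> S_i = 5*8^i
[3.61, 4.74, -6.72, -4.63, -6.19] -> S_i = Random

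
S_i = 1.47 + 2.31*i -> [1.47, 3.78, 6.09, 8.4, 10.71]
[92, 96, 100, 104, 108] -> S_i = 92 + 4*i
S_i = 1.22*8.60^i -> [1.22, 10.49, 90.23, 775.99, 6673.5]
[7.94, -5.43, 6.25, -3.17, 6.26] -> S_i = Random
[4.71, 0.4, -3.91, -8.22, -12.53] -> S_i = 4.71 + -4.31*i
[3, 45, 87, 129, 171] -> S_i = 3 + 42*i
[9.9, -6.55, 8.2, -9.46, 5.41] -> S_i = Random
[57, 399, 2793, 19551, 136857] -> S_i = 57*7^i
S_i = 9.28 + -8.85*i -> [9.28, 0.43, -8.42, -17.27, -26.12]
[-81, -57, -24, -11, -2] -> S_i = Random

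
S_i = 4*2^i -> [4, 8, 16, 32, 64]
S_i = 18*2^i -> [18, 36, 72, 144, 288]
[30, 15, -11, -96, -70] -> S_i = Random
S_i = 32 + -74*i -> [32, -42, -116, -190, -264]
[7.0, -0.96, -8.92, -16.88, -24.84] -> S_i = 7.00 + -7.96*i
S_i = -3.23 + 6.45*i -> [-3.23, 3.22, 9.67, 16.12, 22.57]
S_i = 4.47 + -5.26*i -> [4.47, -0.79, -6.05, -11.31, -16.57]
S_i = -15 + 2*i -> [-15, -13, -11, -9, -7]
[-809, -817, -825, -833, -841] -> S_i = -809 + -8*i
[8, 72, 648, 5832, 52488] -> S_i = 8*9^i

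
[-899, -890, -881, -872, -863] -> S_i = -899 + 9*i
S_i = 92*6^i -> [92, 552, 3312, 19872, 119232]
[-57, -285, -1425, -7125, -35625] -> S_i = -57*5^i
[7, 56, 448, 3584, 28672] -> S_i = 7*8^i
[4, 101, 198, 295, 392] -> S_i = 4 + 97*i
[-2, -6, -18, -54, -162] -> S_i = -2*3^i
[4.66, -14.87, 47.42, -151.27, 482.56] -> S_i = 4.66*(-3.19)^i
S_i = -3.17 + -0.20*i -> [-3.17, -3.37, -3.57, -3.77, -3.97]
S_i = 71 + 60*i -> [71, 131, 191, 251, 311]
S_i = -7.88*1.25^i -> [-7.88, -9.85, -12.31, -15.39, -19.24]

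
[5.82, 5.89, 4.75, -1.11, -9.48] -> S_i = Random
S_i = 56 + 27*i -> [56, 83, 110, 137, 164]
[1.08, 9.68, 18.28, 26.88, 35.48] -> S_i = 1.08 + 8.60*i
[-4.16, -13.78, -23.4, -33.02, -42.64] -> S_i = -4.16 + -9.62*i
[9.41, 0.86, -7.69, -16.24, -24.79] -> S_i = 9.41 + -8.55*i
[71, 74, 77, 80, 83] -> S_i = 71 + 3*i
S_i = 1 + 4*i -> [1, 5, 9, 13, 17]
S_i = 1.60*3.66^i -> [1.6, 5.86, 21.43, 78.44, 287.11]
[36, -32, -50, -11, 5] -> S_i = Random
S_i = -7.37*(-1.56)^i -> [-7.37, 11.5, -17.94, 27.98, -43.65]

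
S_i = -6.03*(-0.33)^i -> [-6.03, 1.99, -0.66, 0.22, -0.07]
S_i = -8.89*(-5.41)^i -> [-8.89, 48.09, -260.19, 1407.65, -7615.37]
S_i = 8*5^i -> [8, 40, 200, 1000, 5000]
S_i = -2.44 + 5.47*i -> [-2.44, 3.03, 8.5, 13.97, 19.44]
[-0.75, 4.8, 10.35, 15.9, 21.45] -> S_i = -0.75 + 5.55*i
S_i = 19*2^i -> [19, 38, 76, 152, 304]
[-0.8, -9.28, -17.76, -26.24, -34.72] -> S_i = -0.80 + -8.48*i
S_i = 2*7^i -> [2, 14, 98, 686, 4802]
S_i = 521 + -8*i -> [521, 513, 505, 497, 489]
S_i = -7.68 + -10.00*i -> [-7.68, -17.68, -27.68, -37.68, -47.68]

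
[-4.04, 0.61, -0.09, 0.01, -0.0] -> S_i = -4.04*(-0.15)^i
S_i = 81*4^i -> [81, 324, 1296, 5184, 20736]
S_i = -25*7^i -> [-25, -175, -1225, -8575, -60025]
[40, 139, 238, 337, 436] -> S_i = 40 + 99*i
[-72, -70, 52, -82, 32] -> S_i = Random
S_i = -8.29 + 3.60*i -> [-8.29, -4.69, -1.09, 2.51, 6.11]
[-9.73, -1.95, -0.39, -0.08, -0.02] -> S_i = -9.73*0.20^i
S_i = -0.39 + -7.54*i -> [-0.39, -7.93, -15.47, -23.01, -30.55]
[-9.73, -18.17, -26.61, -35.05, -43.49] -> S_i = -9.73 + -8.44*i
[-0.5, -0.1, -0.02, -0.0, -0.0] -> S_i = -0.50*0.20^i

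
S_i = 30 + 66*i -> [30, 96, 162, 228, 294]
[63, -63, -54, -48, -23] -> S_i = Random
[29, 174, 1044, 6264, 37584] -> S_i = 29*6^i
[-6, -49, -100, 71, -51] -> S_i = Random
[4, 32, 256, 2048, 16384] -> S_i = 4*8^i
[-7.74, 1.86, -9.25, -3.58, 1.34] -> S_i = Random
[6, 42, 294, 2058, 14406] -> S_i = 6*7^i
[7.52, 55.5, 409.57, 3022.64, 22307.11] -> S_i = 7.52*7.38^i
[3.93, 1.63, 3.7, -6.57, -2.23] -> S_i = Random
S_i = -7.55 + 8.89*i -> [-7.55, 1.34, 10.23, 19.12, 28.01]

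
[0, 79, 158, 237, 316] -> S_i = 0 + 79*i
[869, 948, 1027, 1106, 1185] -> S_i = 869 + 79*i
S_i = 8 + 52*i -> [8, 60, 112, 164, 216]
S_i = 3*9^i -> [3, 27, 243, 2187, 19683]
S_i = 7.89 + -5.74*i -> [7.89, 2.15, -3.59, -9.33, -15.07]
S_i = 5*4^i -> [5, 20, 80, 320, 1280]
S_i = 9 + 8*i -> [9, 17, 25, 33, 41]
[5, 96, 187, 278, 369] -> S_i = 5 + 91*i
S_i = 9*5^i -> [9, 45, 225, 1125, 5625]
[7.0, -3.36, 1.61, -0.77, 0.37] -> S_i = 7.00*(-0.48)^i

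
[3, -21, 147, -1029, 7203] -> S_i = 3*-7^i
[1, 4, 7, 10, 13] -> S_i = 1 + 3*i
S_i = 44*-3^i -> [44, -132, 396, -1188, 3564]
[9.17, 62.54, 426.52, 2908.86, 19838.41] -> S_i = 9.17*6.82^i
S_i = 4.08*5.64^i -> [4.08, 23.01, 129.78, 731.98, 4128.35]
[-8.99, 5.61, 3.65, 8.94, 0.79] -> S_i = Random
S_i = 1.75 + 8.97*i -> [1.75, 10.72, 19.69, 28.66, 37.63]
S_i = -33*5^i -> [-33, -165, -825, -4125, -20625]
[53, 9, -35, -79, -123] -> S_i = 53 + -44*i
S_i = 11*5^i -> [11, 55, 275, 1375, 6875]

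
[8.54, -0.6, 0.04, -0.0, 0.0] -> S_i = 8.54*(-0.07)^i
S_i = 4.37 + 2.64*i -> [4.37, 7.01, 9.65, 12.29, 14.93]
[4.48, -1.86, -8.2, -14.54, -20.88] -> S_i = 4.48 + -6.34*i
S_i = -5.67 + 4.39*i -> [-5.67, -1.28, 3.11, 7.5, 11.89]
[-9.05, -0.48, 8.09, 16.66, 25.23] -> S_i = -9.05 + 8.57*i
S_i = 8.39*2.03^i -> [8.39, 17.03, 34.57, 70.19, 142.48]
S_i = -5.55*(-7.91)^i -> [-5.55, 43.9, -347.25, 2746.77, -21726.96]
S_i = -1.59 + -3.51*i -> [-1.59, -5.1, -8.61, -12.12, -15.63]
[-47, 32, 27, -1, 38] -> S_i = Random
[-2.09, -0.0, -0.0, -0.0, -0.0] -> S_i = -2.09*0.00^i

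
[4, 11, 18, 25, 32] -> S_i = 4 + 7*i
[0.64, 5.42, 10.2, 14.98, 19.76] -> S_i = 0.64 + 4.78*i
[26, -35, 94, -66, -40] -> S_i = Random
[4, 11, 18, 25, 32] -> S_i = 4 + 7*i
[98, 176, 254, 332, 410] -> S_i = 98 + 78*i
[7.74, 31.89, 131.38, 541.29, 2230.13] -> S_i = 7.74*4.12^i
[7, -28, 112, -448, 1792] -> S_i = 7*-4^i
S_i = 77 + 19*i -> [77, 96, 115, 134, 153]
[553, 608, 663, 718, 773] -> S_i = 553 + 55*i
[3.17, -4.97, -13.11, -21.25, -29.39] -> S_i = 3.17 + -8.14*i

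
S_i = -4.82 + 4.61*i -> [-4.82, -0.21, 4.4, 9.01, 13.62]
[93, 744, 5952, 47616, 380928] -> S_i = 93*8^i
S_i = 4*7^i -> [4, 28, 196, 1372, 9604]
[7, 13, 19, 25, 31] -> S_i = 7 + 6*i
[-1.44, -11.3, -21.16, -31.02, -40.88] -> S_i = -1.44 + -9.86*i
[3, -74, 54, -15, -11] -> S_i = Random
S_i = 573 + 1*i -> [573, 574, 575, 576, 577]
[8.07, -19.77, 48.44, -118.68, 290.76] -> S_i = 8.07*(-2.45)^i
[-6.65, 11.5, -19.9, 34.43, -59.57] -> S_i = -6.65*(-1.73)^i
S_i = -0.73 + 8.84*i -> [-0.73, 8.11, 16.95, 25.79, 34.63]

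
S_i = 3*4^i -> [3, 12, 48, 192, 768]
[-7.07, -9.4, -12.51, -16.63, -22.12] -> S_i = -7.07*1.33^i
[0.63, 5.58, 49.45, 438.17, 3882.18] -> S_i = 0.63*8.86^i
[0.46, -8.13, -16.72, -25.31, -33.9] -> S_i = 0.46 + -8.59*i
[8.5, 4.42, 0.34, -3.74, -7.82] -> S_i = 8.50 + -4.08*i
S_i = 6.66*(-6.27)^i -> [6.66, -41.76, 261.82, -1641.64, 10293.06]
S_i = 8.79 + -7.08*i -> [8.79, 1.71, -5.37, -12.45, -19.53]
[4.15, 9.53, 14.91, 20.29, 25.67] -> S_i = 4.15 + 5.38*i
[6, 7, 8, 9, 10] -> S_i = 6 + 1*i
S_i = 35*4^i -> [35, 140, 560, 2240, 8960]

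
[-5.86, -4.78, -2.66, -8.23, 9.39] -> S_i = Random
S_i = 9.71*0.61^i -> [9.71, 5.92, 3.61, 2.2, 1.34]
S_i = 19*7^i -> [19, 133, 931, 6517, 45619]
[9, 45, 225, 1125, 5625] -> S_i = 9*5^i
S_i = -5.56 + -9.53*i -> [-5.56, -15.09, -24.62, -34.15, -43.68]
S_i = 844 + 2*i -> [844, 846, 848, 850, 852]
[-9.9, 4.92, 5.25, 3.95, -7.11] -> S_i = Random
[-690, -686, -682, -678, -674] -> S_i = -690 + 4*i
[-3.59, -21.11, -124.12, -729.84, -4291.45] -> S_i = -3.59*5.88^i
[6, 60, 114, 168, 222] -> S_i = 6 + 54*i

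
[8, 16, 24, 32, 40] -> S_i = 8 + 8*i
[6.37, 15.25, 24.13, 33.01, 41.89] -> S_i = 6.37 + 8.88*i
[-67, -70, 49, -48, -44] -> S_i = Random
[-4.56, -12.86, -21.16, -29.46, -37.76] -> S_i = -4.56 + -8.30*i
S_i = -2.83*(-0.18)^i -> [-2.83, 0.51, -0.09, 0.02, -0.0]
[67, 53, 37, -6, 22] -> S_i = Random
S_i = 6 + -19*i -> [6, -13, -32, -51, -70]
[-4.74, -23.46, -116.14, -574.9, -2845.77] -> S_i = -4.74*4.95^i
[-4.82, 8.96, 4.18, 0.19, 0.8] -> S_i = Random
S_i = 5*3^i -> [5, 15, 45, 135, 405]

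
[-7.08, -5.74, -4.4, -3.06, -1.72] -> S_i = -7.08 + 1.34*i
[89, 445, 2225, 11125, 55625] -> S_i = 89*5^i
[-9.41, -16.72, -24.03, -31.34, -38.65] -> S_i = -9.41 + -7.31*i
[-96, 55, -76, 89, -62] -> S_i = Random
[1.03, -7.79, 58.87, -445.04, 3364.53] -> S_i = 1.03*(-7.56)^i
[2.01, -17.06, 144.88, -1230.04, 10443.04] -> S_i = 2.01*(-8.49)^i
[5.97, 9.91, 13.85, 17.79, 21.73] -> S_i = 5.97 + 3.94*i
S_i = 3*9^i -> [3, 27, 243, 2187, 19683]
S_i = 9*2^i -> [9, 18, 36, 72, 144]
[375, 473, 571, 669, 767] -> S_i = 375 + 98*i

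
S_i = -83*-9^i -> [-83, 747, -6723, 60507, -544563]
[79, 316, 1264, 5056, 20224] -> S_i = 79*4^i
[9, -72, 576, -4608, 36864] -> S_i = 9*-8^i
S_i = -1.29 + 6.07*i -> [-1.29, 4.78, 10.85, 16.92, 22.99]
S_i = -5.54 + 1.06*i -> [-5.54, -4.48, -3.42, -2.36, -1.3]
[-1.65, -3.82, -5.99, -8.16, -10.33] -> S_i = -1.65 + -2.17*i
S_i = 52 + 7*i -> [52, 59, 66, 73, 80]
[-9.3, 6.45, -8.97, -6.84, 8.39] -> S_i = Random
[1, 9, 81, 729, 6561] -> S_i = 1*9^i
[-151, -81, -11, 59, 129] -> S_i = -151 + 70*i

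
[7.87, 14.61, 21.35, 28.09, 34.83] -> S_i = 7.87 + 6.74*i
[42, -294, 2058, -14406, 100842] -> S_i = 42*-7^i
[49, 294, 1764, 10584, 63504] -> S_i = 49*6^i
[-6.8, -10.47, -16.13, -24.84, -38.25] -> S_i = -6.80*1.54^i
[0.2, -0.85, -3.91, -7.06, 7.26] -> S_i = Random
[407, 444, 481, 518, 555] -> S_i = 407 + 37*i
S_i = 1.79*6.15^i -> [1.79, 11.01, 67.7, 416.37, 2560.67]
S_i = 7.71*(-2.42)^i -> [7.71, -18.66, 45.15, -109.27, 264.43]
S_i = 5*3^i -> [5, 15, 45, 135, 405]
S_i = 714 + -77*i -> [714, 637, 560, 483, 406]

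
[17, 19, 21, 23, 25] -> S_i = 17 + 2*i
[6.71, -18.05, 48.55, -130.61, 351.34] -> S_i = 6.71*(-2.69)^i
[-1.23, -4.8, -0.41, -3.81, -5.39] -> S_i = Random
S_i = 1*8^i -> [1, 8, 64, 512, 4096]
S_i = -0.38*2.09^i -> [-0.38, -0.79, -1.66, -3.47, -7.25]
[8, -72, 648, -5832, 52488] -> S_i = 8*-9^i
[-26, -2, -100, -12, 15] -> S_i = Random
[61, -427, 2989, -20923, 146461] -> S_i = 61*-7^i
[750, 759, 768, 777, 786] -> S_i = 750 + 9*i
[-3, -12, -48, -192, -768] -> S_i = -3*4^i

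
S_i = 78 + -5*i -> [78, 73, 68, 63, 58]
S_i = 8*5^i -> [8, 40, 200, 1000, 5000]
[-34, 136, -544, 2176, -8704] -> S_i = -34*-4^i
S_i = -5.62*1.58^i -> [-5.62, -8.88, -14.03, -22.17, -35.02]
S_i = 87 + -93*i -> [87, -6, -99, -192, -285]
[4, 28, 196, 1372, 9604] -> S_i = 4*7^i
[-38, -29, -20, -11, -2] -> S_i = -38 + 9*i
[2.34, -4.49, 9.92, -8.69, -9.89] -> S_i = Random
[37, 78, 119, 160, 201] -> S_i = 37 + 41*i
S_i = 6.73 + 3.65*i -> [6.73, 10.38, 14.03, 17.68, 21.33]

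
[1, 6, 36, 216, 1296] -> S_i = 1*6^i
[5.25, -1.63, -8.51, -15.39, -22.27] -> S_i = 5.25 + -6.88*i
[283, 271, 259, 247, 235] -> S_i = 283 + -12*i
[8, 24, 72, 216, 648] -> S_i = 8*3^i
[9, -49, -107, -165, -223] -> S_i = 9 + -58*i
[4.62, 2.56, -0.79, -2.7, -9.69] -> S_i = Random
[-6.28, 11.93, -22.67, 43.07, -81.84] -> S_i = -6.28*(-1.90)^i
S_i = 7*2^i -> [7, 14, 28, 56, 112]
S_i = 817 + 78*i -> [817, 895, 973, 1051, 1129]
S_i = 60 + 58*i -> [60, 118, 176, 234, 292]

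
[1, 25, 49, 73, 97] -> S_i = 1 + 24*i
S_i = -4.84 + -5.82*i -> [-4.84, -10.66, -16.48, -22.3, -28.12]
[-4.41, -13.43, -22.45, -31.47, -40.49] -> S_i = -4.41 + -9.02*i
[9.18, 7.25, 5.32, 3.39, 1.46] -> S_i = 9.18 + -1.93*i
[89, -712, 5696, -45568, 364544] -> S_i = 89*-8^i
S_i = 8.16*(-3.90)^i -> [8.16, -31.82, 124.11, -484.04, 1887.77]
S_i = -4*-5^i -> [-4, 20, -100, 500, -2500]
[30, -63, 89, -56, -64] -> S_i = Random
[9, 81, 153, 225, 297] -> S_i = 9 + 72*i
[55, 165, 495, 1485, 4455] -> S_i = 55*3^i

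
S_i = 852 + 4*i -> [852, 856, 860, 864, 868]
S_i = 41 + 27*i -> [41, 68, 95, 122, 149]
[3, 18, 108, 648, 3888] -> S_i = 3*6^i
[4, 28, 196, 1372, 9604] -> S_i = 4*7^i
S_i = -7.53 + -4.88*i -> [-7.53, -12.41, -17.29, -22.17, -27.05]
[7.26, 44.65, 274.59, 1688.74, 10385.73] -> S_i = 7.26*6.15^i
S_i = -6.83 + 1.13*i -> [-6.83, -5.7, -4.57, -3.44, -2.31]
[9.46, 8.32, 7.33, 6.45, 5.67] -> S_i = 9.46*0.88^i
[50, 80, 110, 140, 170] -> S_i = 50 + 30*i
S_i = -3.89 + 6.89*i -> [-3.89, 3.0, 9.89, 16.78, 23.67]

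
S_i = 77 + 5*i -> [77, 82, 87, 92, 97]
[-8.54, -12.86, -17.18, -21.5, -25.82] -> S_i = -8.54 + -4.32*i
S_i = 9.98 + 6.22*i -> [9.98, 16.2, 22.42, 28.64, 34.86]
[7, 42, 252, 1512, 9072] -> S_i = 7*6^i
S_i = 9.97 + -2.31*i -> [9.97, 7.66, 5.35, 3.04, 0.73]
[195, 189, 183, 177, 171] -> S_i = 195 + -6*i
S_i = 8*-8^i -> [8, -64, 512, -4096, 32768]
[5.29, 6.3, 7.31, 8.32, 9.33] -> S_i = 5.29 + 1.01*i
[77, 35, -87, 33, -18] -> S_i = Random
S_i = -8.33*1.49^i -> [-8.33, -12.41, -18.49, -27.56, -41.06]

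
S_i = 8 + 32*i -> [8, 40, 72, 104, 136]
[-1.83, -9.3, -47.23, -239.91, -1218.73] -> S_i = -1.83*5.08^i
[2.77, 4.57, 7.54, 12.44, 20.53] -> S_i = 2.77*1.65^i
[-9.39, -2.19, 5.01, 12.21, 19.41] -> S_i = -9.39 + 7.20*i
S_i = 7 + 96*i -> [7, 103, 199, 295, 391]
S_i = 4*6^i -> [4, 24, 144, 864, 5184]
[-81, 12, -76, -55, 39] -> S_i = Random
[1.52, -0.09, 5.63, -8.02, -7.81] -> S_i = Random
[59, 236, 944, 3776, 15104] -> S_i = 59*4^i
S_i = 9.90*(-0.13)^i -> [9.9, -1.29, 0.17, -0.02, 0.0]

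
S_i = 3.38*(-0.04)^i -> [3.38, -0.14, 0.01, -0.0, 0.0]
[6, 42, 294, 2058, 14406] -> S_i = 6*7^i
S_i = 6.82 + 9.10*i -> [6.82, 15.92, 25.02, 34.12, 43.22]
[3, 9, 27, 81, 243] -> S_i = 3*3^i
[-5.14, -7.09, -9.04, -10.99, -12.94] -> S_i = -5.14 + -1.95*i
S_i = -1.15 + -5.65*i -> [-1.15, -6.8, -12.45, -18.1, -23.75]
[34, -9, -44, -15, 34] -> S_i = Random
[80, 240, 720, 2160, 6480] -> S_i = 80*3^i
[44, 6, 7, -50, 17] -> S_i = Random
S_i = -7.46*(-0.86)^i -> [-7.46, 6.42, -5.52, 4.74, -4.08]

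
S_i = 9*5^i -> [9, 45, 225, 1125, 5625]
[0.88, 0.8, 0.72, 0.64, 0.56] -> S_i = 0.88 + -0.08*i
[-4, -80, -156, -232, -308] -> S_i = -4 + -76*i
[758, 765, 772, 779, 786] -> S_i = 758 + 7*i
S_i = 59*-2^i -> [59, -118, 236, -472, 944]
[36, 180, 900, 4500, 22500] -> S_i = 36*5^i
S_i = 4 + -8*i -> [4, -4, -12, -20, -28]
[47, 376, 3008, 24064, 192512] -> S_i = 47*8^i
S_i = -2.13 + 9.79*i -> [-2.13, 7.66, 17.45, 27.24, 37.03]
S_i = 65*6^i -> [65, 390, 2340, 14040, 84240]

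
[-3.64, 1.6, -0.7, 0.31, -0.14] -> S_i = -3.64*(-0.44)^i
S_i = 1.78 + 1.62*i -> [1.78, 3.4, 5.02, 6.64, 8.26]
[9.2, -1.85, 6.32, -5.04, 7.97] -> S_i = Random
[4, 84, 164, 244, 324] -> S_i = 4 + 80*i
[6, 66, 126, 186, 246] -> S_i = 6 + 60*i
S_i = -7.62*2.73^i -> [-7.62, -20.8, -56.79, -155.04, -423.26]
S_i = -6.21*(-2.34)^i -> [-6.21, 14.53, -34.0, 79.57, -186.19]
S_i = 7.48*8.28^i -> [7.48, 61.93, 512.82, 4246.12, 35157.9]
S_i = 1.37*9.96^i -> [1.37, 13.65, 135.91, 1353.63, 13482.11]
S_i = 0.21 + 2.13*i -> [0.21, 2.34, 4.47, 6.6, 8.73]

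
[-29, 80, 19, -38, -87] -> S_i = Random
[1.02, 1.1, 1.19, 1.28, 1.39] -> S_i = 1.02*1.08^i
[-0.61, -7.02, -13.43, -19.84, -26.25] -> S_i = -0.61 + -6.41*i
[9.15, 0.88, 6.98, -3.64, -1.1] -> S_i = Random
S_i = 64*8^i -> [64, 512, 4096, 32768, 262144]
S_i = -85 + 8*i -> [-85, -77, -69, -61, -53]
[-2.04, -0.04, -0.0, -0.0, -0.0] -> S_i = -2.04*0.02^i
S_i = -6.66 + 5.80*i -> [-6.66, -0.86, 4.94, 10.74, 16.54]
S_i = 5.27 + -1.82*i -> [5.27, 3.45, 1.63, -0.19, -2.01]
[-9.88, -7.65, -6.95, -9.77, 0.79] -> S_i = Random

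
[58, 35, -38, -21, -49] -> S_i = Random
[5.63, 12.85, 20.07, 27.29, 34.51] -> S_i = 5.63 + 7.22*i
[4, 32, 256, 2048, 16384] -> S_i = 4*8^i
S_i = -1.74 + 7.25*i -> [-1.74, 5.51, 12.76, 20.01, 27.26]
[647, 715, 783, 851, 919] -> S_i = 647 + 68*i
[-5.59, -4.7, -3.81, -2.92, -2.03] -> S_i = -5.59 + 0.89*i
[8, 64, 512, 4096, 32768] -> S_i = 8*8^i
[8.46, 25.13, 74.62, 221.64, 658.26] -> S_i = 8.46*2.97^i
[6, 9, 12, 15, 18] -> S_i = 6 + 3*i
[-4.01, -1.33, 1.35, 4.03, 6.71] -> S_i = -4.01 + 2.68*i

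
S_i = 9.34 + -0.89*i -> [9.34, 8.45, 7.56, 6.67, 5.78]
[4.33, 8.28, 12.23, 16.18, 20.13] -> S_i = 4.33 + 3.95*i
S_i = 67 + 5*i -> [67, 72, 77, 82, 87]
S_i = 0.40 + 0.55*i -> [0.4, 0.95, 1.5, 2.05, 2.6]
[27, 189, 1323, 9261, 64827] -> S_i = 27*7^i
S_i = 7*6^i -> [7, 42, 252, 1512, 9072]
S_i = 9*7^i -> [9, 63, 441, 3087, 21609]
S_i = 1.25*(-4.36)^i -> [1.25, -5.45, 23.76, -103.6, 451.71]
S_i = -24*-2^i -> [-24, 48, -96, 192, -384]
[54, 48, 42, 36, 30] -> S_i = 54 + -6*i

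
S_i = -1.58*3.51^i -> [-1.58, -5.55, -19.47, -68.32, -239.82]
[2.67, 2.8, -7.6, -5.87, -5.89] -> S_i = Random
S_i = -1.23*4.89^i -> [-1.23, -6.01, -29.41, -143.82, -703.3]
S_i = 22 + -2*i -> [22, 20, 18, 16, 14]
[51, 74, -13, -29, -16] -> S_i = Random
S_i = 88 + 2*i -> [88, 90, 92, 94, 96]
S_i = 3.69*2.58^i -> [3.69, 9.52, 24.56, 63.37, 163.5]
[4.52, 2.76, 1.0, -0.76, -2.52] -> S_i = 4.52 + -1.76*i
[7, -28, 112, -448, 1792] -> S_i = 7*-4^i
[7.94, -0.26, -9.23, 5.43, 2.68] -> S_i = Random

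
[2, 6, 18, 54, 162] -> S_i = 2*3^i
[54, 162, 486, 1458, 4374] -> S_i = 54*3^i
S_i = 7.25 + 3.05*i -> [7.25, 10.3, 13.35, 16.4, 19.45]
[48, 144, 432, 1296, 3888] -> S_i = 48*3^i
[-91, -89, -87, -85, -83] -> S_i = -91 + 2*i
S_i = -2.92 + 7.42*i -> [-2.92, 4.5, 11.92, 19.34, 26.76]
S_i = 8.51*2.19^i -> [8.51, 18.64, 40.81, 89.38, 195.75]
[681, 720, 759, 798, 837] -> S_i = 681 + 39*i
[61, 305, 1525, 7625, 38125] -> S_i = 61*5^i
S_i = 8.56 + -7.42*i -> [8.56, 1.14, -6.28, -13.7, -21.12]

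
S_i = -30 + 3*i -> [-30, -27, -24, -21, -18]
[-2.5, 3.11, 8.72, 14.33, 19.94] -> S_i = -2.50 + 5.61*i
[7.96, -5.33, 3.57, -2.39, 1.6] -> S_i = 7.96*(-0.67)^i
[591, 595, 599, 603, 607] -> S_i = 591 + 4*i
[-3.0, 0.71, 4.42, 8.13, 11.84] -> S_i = -3.00 + 3.71*i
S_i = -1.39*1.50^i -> [-1.39, -2.08, -3.13, -4.69, -7.04]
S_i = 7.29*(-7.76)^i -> [7.29, -56.57, 438.99, -3406.53, 26434.7]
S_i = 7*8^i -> [7, 56, 448, 3584, 28672]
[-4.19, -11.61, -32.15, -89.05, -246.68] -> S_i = -4.19*2.77^i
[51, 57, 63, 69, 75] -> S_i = 51 + 6*i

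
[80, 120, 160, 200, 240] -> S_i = 80 + 40*i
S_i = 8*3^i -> [8, 24, 72, 216, 648]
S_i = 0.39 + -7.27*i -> [0.39, -6.88, -14.15, -21.42, -28.69]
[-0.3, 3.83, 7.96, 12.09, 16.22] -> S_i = -0.30 + 4.13*i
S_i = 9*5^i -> [9, 45, 225, 1125, 5625]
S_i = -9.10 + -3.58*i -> [-9.1, -12.68, -16.26, -19.84, -23.42]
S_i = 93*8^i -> [93, 744, 5952, 47616, 380928]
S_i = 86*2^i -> [86, 172, 344, 688, 1376]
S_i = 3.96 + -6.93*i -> [3.96, -2.97, -9.9, -16.83, -23.76]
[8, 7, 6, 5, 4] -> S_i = 8 + -1*i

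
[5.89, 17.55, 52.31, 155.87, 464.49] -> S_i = 5.89*2.98^i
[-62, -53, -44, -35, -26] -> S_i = -62 + 9*i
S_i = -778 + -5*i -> [-778, -783, -788, -793, -798]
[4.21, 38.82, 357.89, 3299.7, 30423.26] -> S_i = 4.21*9.22^i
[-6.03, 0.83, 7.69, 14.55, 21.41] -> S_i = -6.03 + 6.86*i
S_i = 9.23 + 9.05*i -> [9.23, 18.28, 27.33, 36.38, 45.43]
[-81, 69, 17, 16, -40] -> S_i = Random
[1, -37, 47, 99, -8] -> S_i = Random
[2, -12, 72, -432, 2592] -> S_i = 2*-6^i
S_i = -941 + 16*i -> [-941, -925, -909, -893, -877]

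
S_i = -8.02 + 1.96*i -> [-8.02, -6.06, -4.1, -2.14, -0.18]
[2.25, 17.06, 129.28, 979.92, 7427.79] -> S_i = 2.25*7.58^i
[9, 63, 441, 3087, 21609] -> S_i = 9*7^i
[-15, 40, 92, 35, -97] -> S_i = Random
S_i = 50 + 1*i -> [50, 51, 52, 53, 54]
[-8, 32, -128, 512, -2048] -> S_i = -8*-4^i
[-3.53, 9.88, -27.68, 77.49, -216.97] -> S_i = -3.53*(-2.80)^i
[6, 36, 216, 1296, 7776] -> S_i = 6*6^i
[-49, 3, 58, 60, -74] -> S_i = Random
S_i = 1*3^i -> [1, 3, 9, 27, 81]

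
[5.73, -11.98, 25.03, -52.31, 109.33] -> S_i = 5.73*(-2.09)^i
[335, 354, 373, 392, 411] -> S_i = 335 + 19*i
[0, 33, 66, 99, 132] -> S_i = 0 + 33*i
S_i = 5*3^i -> [5, 15, 45, 135, 405]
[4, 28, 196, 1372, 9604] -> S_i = 4*7^i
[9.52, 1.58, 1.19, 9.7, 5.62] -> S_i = Random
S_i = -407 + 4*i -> [-407, -403, -399, -395, -391]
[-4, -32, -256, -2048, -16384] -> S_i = -4*8^i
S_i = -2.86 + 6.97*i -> [-2.86, 4.11, 11.08, 18.05, 25.02]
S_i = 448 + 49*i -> [448, 497, 546, 595, 644]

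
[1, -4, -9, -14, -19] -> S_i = 1 + -5*i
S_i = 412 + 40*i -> [412, 452, 492, 532, 572]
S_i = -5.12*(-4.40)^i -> [-5.12, 22.53, -99.12, 436.14, -1919.03]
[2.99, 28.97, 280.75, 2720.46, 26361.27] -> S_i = 2.99*9.69^i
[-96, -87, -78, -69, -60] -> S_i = -96 + 9*i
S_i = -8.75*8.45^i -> [-8.75, -73.94, -624.77, -5279.32, -44610.27]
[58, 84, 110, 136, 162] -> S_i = 58 + 26*i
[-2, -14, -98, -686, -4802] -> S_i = -2*7^i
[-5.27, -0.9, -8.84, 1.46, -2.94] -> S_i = Random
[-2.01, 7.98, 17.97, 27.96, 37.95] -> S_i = -2.01 + 9.99*i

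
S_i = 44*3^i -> [44, 132, 396, 1188, 3564]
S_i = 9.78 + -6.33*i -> [9.78, 3.45, -2.88, -9.21, -15.54]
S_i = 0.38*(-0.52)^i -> [0.38, -0.2, 0.1, -0.05, 0.03]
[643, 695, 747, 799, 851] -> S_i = 643 + 52*i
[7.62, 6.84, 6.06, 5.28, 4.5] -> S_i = 7.62 + -0.78*i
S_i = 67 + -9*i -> [67, 58, 49, 40, 31]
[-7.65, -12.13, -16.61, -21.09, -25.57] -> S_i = -7.65 + -4.48*i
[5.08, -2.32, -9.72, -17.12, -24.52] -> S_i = 5.08 + -7.40*i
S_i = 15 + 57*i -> [15, 72, 129, 186, 243]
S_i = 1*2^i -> [1, 2, 4, 8, 16]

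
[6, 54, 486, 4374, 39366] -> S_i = 6*9^i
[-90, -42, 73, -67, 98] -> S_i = Random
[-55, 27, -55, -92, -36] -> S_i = Random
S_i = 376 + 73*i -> [376, 449, 522, 595, 668]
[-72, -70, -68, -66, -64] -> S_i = -72 + 2*i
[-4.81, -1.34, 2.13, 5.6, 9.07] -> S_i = -4.81 + 3.47*i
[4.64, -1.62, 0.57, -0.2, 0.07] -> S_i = 4.64*(-0.35)^i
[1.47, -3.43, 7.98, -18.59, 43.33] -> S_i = 1.47*(-2.33)^i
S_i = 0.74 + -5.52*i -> [0.74, -4.78, -10.3, -15.82, -21.34]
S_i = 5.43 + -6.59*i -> [5.43, -1.16, -7.75, -14.34, -20.93]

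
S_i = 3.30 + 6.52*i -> [3.3, 9.82, 16.34, 22.86, 29.38]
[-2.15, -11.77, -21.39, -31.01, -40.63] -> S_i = -2.15 + -9.62*i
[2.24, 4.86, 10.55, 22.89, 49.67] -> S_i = 2.24*2.17^i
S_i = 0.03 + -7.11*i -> [0.03, -7.08, -14.19, -21.3, -28.41]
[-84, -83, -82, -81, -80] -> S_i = -84 + 1*i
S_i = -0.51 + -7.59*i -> [-0.51, -8.1, -15.69, -23.28, -30.87]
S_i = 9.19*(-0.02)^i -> [9.19, -0.18, 0.0, -0.0, 0.0]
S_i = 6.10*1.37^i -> [6.1, 8.36, 11.45, 15.69, 21.49]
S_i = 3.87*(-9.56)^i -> [3.87, -37.0, 353.69, -3381.31, 32325.3]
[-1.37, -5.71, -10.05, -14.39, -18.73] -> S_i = -1.37 + -4.34*i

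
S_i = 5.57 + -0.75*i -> [5.57, 4.82, 4.07, 3.32, 2.57]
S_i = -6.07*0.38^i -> [-6.07, -2.31, -0.88, -0.33, -0.13]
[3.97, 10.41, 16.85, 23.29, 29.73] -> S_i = 3.97 + 6.44*i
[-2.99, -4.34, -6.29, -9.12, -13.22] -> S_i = -2.99*1.45^i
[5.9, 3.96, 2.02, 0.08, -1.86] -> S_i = 5.90 + -1.94*i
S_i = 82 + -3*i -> [82, 79, 76, 73, 70]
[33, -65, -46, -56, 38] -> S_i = Random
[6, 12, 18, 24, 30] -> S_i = 6 + 6*i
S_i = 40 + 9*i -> [40, 49, 58, 67, 76]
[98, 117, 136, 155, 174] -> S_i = 98 + 19*i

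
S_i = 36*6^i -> [36, 216, 1296, 7776, 46656]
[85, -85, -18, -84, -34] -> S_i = Random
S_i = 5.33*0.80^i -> [5.33, 4.26, 3.41, 2.73, 2.18]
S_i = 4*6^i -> [4, 24, 144, 864, 5184]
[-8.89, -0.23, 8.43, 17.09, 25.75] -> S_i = -8.89 + 8.66*i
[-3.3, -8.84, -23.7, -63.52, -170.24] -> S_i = -3.30*2.68^i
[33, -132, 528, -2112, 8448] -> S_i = 33*-4^i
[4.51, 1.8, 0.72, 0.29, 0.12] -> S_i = 4.51*0.40^i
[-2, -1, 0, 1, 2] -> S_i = -2 + 1*i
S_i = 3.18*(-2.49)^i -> [3.18, -7.92, 19.72, -49.09, 122.24]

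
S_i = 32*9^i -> [32, 288, 2592, 23328, 209952]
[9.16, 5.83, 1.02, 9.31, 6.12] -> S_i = Random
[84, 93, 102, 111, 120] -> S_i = 84 + 9*i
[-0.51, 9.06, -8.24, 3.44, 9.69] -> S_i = Random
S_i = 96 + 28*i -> [96, 124, 152, 180, 208]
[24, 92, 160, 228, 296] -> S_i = 24 + 68*i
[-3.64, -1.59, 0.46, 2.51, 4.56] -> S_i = -3.64 + 2.05*i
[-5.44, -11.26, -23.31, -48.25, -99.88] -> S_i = -5.44*2.07^i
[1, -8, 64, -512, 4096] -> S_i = 1*-8^i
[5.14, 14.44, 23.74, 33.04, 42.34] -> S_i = 5.14 + 9.30*i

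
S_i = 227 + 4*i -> [227, 231, 235, 239, 243]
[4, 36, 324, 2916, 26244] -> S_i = 4*9^i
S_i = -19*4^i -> [-19, -76, -304, -1216, -4864]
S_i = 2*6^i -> [2, 12, 72, 432, 2592]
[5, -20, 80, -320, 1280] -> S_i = 5*-4^i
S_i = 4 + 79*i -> [4, 83, 162, 241, 320]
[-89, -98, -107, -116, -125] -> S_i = -89 + -9*i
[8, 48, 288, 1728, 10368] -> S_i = 8*6^i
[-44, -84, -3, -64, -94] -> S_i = Random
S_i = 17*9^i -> [17, 153, 1377, 12393, 111537]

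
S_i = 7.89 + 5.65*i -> [7.89, 13.54, 19.19, 24.84, 30.49]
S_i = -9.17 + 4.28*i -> [-9.17, -4.89, -0.61, 3.67, 7.95]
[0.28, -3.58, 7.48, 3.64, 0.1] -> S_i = Random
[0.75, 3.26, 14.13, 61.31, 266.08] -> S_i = 0.75*4.34^i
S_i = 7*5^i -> [7, 35, 175, 875, 4375]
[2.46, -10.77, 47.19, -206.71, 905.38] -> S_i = 2.46*(-4.38)^i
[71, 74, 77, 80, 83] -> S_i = 71 + 3*i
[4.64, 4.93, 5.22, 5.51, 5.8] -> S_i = 4.64 + 0.29*i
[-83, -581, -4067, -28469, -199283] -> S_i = -83*7^i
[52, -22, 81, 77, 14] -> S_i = Random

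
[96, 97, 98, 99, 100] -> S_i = 96 + 1*i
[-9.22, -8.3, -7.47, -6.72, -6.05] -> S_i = -9.22*0.90^i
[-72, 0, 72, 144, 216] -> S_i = -72 + 72*i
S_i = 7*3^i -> [7, 21, 63, 189, 567]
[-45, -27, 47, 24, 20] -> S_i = Random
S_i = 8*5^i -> [8, 40, 200, 1000, 5000]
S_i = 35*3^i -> [35, 105, 315, 945, 2835]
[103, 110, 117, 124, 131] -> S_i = 103 + 7*i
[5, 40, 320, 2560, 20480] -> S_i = 5*8^i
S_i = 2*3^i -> [2, 6, 18, 54, 162]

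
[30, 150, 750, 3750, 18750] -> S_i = 30*5^i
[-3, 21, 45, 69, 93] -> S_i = -3 + 24*i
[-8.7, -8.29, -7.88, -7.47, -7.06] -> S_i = -8.70 + 0.41*i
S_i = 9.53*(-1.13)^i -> [9.53, -10.77, 12.17, -13.75, 15.54]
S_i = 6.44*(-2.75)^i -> [6.44, -17.71, 48.7, -133.93, 368.31]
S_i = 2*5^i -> [2, 10, 50, 250, 1250]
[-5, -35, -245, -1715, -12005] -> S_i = -5*7^i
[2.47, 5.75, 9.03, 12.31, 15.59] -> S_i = 2.47 + 3.28*i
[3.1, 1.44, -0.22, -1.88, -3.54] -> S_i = 3.10 + -1.66*i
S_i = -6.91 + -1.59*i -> [-6.91, -8.5, -10.09, -11.68, -13.27]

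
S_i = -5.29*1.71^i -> [-5.29, -9.05, -15.47, -26.45, -45.23]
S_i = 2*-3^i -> [2, -6, 18, -54, 162]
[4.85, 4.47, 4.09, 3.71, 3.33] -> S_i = 4.85 + -0.38*i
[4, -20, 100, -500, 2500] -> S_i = 4*-5^i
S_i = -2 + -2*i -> [-2, -4, -6, -8, -10]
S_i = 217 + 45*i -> [217, 262, 307, 352, 397]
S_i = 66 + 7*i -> [66, 73, 80, 87, 94]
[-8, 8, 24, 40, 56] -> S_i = -8 + 16*i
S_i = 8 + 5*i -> [8, 13, 18, 23, 28]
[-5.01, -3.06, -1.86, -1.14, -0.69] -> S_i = -5.01*0.61^i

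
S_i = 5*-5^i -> [5, -25, 125, -625, 3125]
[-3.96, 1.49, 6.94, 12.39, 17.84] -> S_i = -3.96 + 5.45*i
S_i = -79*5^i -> [-79, -395, -1975, -9875, -49375]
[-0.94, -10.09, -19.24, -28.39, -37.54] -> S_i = -0.94 + -9.15*i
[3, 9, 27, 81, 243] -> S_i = 3*3^i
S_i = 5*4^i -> [5, 20, 80, 320, 1280]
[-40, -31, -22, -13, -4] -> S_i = -40 + 9*i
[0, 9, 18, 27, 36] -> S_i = 0 + 9*i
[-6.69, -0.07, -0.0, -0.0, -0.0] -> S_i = -6.69*0.01^i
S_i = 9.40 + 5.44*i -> [9.4, 14.84, 20.28, 25.72, 31.16]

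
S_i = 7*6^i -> [7, 42, 252, 1512, 9072]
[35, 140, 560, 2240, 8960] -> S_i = 35*4^i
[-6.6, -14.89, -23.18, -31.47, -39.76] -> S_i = -6.60 + -8.29*i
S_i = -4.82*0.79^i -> [-4.82, -3.81, -3.01, -2.38, -1.88]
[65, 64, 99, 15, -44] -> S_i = Random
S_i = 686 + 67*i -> [686, 753, 820, 887, 954]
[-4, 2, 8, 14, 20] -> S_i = -4 + 6*i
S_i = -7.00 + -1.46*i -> [-7.0, -8.46, -9.92, -11.38, -12.84]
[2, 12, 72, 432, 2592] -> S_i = 2*6^i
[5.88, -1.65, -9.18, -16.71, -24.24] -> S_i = 5.88 + -7.53*i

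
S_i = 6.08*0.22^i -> [6.08, 1.34, 0.29, 0.06, 0.01]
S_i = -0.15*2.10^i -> [-0.15, -0.32, -0.66, -1.39, -2.92]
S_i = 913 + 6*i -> [913, 919, 925, 931, 937]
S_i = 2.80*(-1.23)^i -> [2.8, -3.44, 4.24, -5.21, 6.41]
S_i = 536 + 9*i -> [536, 545, 554, 563, 572]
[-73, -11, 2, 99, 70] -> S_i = Random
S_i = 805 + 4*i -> [805, 809, 813, 817, 821]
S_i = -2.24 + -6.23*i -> [-2.24, -8.47, -14.7, -20.93, -27.16]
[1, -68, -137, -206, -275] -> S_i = 1 + -69*i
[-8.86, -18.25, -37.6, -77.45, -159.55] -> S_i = -8.86*2.06^i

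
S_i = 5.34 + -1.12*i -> [5.34, 4.22, 3.1, 1.98, 0.86]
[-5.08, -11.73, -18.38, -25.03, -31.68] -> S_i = -5.08 + -6.65*i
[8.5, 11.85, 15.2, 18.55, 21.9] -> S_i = 8.50 + 3.35*i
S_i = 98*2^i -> [98, 196, 392, 784, 1568]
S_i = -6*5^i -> [-6, -30, -150, -750, -3750]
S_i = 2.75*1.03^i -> [2.75, 2.83, 2.92, 3.0, 3.1]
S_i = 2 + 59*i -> [2, 61, 120, 179, 238]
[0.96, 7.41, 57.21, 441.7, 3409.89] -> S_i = 0.96*7.72^i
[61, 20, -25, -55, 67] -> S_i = Random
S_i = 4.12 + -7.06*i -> [4.12, -2.94, -10.0, -17.06, -24.12]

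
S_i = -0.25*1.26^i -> [-0.25, -0.32, -0.4, -0.5, -0.63]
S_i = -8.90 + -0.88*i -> [-8.9, -9.78, -10.66, -11.54, -12.42]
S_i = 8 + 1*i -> [8, 9, 10, 11, 12]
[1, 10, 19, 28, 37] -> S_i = 1 + 9*i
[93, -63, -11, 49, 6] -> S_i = Random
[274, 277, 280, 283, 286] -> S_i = 274 + 3*i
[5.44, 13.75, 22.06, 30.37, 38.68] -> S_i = 5.44 + 8.31*i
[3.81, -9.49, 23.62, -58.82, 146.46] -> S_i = 3.81*(-2.49)^i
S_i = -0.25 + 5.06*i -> [-0.25, 4.81, 9.87, 14.93, 19.99]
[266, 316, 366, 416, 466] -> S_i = 266 + 50*i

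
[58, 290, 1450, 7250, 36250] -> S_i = 58*5^i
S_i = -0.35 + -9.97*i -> [-0.35, -10.32, -20.29, -30.26, -40.23]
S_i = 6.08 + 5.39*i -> [6.08, 11.47, 16.86, 22.25, 27.64]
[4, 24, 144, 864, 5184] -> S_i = 4*6^i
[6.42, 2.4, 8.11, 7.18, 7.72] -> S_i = Random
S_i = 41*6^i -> [41, 246, 1476, 8856, 53136]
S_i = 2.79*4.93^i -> [2.79, 13.75, 67.81, 334.31, 1648.13]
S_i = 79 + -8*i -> [79, 71, 63, 55, 47]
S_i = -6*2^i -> [-6, -12, -24, -48, -96]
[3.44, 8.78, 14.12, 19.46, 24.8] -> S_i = 3.44 + 5.34*i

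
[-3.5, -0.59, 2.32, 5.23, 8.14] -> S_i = -3.50 + 2.91*i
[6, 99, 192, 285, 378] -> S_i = 6 + 93*i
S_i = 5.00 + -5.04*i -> [5.0, -0.04, -5.08, -10.12, -15.16]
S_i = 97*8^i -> [97, 776, 6208, 49664, 397312]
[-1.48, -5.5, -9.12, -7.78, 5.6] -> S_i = Random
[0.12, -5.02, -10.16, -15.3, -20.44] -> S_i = 0.12 + -5.14*i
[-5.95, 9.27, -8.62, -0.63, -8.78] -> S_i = Random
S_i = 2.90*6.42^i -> [2.9, 18.62, 119.53, 767.37, 4926.5]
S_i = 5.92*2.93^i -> [5.92, 17.35, 50.82, 148.91, 436.31]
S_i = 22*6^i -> [22, 132, 792, 4752, 28512]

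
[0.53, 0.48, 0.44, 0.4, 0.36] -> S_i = 0.53*0.91^i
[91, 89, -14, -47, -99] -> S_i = Random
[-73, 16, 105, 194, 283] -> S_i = -73 + 89*i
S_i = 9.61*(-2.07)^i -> [9.61, -19.89, 41.18, -85.24, 176.44]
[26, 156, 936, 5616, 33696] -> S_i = 26*6^i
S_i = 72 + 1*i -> [72, 73, 74, 75, 76]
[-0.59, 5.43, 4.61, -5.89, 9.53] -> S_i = Random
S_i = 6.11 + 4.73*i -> [6.11, 10.84, 15.57, 20.3, 25.03]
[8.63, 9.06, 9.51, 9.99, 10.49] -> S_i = 8.63*1.05^i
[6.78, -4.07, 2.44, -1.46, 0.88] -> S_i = 6.78*(-0.60)^i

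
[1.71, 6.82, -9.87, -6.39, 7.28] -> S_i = Random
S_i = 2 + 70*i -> [2, 72, 142, 212, 282]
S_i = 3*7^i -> [3, 21, 147, 1029, 7203]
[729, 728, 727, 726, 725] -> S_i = 729 + -1*i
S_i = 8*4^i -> [8, 32, 128, 512, 2048]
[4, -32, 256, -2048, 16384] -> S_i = 4*-8^i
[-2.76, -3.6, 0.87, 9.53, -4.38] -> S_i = Random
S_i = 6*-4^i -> [6, -24, 96, -384, 1536]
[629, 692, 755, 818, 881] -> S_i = 629 + 63*i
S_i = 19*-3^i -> [19, -57, 171, -513, 1539]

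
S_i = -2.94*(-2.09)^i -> [-2.94, 6.14, -12.84, 26.84, -56.1]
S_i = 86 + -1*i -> [86, 85, 84, 83, 82]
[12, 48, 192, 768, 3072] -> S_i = 12*4^i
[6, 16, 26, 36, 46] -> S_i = 6 + 10*i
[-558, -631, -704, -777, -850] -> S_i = -558 + -73*i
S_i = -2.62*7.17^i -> [-2.62, -18.79, -134.69, -965.74, -6924.33]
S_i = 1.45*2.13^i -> [1.45, 3.09, 6.58, 14.01, 29.85]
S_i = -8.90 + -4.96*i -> [-8.9, -13.86, -18.82, -23.78, -28.74]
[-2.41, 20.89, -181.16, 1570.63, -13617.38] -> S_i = -2.41*(-8.67)^i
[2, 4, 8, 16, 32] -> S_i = 2*2^i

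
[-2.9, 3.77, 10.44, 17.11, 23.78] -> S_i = -2.90 + 6.67*i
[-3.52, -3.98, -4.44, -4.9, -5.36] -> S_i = -3.52 + -0.46*i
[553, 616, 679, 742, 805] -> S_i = 553 + 63*i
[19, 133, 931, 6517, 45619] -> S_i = 19*7^i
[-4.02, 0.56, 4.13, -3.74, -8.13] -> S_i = Random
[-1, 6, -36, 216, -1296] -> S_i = -1*-6^i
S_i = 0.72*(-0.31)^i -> [0.72, -0.22, 0.07, -0.02, 0.01]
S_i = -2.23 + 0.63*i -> [-2.23, -1.6, -0.97, -0.34, 0.29]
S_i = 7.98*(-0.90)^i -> [7.98, -7.18, 6.46, -5.82, 5.24]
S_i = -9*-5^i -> [-9, 45, -225, 1125, -5625]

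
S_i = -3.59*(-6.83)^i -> [-3.59, 24.52, -167.47, 1143.82, -7812.27]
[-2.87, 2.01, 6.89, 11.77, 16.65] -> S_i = -2.87 + 4.88*i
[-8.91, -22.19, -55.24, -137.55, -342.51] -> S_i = -8.91*2.49^i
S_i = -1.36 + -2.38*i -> [-1.36, -3.74, -6.12, -8.5, -10.88]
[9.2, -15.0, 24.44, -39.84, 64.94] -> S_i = 9.20*(-1.63)^i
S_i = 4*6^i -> [4, 24, 144, 864, 5184]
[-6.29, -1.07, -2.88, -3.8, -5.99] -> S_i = Random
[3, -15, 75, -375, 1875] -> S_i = 3*-5^i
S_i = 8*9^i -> [8, 72, 648, 5832, 52488]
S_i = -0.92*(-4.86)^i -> [-0.92, 4.47, -21.73, 105.61, -513.25]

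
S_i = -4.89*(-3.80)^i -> [-4.89, 18.58, -70.61, 268.32, -1019.63]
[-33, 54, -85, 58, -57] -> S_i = Random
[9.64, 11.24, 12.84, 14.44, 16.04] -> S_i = 9.64 + 1.60*i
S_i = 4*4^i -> [4, 16, 64, 256, 1024]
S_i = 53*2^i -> [53, 106, 212, 424, 848]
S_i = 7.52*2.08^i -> [7.52, 15.64, 32.53, 67.67, 140.76]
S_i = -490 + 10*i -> [-490, -480, -470, -460, -450]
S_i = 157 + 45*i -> [157, 202, 247, 292, 337]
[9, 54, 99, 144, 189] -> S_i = 9 + 45*i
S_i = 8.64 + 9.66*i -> [8.64, 18.3, 27.96, 37.62, 47.28]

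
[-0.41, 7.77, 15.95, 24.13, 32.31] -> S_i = -0.41 + 8.18*i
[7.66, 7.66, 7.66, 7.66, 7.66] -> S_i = 7.66 + -0.00*i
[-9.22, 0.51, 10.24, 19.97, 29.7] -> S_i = -9.22 + 9.73*i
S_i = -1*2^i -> [-1, -2, -4, -8, -16]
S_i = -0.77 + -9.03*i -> [-0.77, -9.8, -18.83, -27.86, -36.89]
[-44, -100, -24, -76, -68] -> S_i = Random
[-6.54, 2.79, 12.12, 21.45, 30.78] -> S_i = -6.54 + 9.33*i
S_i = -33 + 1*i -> [-33, -32, -31, -30, -29]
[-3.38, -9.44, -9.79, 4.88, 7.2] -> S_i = Random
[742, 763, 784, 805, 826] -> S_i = 742 + 21*i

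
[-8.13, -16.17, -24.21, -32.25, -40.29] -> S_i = -8.13 + -8.04*i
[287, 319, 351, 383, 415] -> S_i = 287 + 32*i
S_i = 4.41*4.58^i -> [4.41, 20.2, 92.51, 423.68, 1940.44]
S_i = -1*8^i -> [-1, -8, -64, -512, -4096]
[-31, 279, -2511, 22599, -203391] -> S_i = -31*-9^i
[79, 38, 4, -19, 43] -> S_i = Random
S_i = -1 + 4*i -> [-1, 3, 7, 11, 15]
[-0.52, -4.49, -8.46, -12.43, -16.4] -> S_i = -0.52 + -3.97*i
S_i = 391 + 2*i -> [391, 393, 395, 397, 399]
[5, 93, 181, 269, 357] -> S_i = 5 + 88*i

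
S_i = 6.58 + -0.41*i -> [6.58, 6.17, 5.76, 5.35, 4.94]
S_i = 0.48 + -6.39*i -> [0.48, -5.91, -12.3, -18.69, -25.08]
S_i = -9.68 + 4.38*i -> [-9.68, -5.3, -0.92, 3.46, 7.84]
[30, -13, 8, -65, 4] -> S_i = Random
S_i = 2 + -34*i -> [2, -32, -66, -100, -134]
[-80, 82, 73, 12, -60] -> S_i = Random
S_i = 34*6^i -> [34, 204, 1224, 7344, 44064]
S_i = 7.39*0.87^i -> [7.39, 6.43, 5.59, 4.87, 4.23]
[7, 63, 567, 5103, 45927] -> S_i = 7*9^i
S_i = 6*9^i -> [6, 54, 486, 4374, 39366]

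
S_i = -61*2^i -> [-61, -122, -244, -488, -976]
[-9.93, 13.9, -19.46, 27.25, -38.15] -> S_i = -9.93*(-1.40)^i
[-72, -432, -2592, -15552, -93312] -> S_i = -72*6^i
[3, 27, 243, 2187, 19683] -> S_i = 3*9^i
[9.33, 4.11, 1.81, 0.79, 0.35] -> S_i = 9.33*0.44^i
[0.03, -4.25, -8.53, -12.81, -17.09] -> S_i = 0.03 + -4.28*i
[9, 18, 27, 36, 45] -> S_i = 9 + 9*i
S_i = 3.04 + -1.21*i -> [3.04, 1.83, 0.62, -0.59, -1.8]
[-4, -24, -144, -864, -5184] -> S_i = -4*6^i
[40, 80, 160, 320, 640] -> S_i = 40*2^i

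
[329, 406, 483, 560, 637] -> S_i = 329 + 77*i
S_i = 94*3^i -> [94, 282, 846, 2538, 7614]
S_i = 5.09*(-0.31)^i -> [5.09, -1.58, 0.49, -0.15, 0.05]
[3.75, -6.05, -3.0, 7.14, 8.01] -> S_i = Random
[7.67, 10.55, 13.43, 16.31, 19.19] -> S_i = 7.67 + 2.88*i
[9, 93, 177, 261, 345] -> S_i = 9 + 84*i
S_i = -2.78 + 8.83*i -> [-2.78, 6.05, 14.88, 23.71, 32.54]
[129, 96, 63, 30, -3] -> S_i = 129 + -33*i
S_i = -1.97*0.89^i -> [-1.97, -1.75, -1.56, -1.39, -1.24]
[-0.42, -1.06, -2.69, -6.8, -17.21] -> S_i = -0.42*2.53^i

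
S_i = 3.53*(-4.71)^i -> [3.53, -16.63, 78.31, -368.84, 1737.23]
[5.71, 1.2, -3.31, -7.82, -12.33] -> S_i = 5.71 + -4.51*i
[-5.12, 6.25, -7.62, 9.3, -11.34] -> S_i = -5.12*(-1.22)^i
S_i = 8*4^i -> [8, 32, 128, 512, 2048]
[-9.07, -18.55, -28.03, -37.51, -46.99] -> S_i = -9.07 + -9.48*i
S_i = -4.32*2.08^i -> [-4.32, -8.99, -18.69, -38.88, -80.86]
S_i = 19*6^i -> [19, 114, 684, 4104, 24624]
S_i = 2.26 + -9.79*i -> [2.26, -7.53, -17.32, -27.11, -36.9]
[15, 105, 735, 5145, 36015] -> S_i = 15*7^i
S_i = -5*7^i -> [-5, -35, -245, -1715, -12005]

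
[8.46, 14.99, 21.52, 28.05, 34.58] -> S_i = 8.46 + 6.53*i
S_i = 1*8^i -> [1, 8, 64, 512, 4096]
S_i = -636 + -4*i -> [-636, -640, -644, -648, -652]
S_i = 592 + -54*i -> [592, 538, 484, 430, 376]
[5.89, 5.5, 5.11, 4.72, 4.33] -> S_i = 5.89 + -0.39*i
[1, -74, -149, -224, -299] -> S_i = 1 + -75*i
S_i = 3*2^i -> [3, 6, 12, 24, 48]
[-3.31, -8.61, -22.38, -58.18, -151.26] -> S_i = -3.31*2.60^i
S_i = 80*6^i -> [80, 480, 2880, 17280, 103680]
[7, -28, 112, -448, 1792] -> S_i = 7*-4^i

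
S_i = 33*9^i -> [33, 297, 2673, 24057, 216513]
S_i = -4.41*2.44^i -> [-4.41, -10.76, -26.26, -64.06, -156.31]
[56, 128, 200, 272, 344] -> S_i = 56 + 72*i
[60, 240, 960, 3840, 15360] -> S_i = 60*4^i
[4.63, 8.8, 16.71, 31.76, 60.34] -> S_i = 4.63*1.90^i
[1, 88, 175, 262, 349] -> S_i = 1 + 87*i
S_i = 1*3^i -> [1, 3, 9, 27, 81]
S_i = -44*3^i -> [-44, -132, -396, -1188, -3564]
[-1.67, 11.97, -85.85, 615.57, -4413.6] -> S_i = -1.67*(-7.17)^i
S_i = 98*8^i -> [98, 784, 6272, 50176, 401408]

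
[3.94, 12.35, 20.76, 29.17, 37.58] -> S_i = 3.94 + 8.41*i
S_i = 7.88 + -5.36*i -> [7.88, 2.52, -2.84, -8.2, -13.56]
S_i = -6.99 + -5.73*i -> [-6.99, -12.72, -18.45, -24.18, -29.91]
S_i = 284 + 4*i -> [284, 288, 292, 296, 300]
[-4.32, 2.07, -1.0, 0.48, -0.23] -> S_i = -4.32*(-0.48)^i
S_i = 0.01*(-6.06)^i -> [0.01, -0.06, 0.37, -2.23, 13.49]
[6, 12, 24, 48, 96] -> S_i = 6*2^i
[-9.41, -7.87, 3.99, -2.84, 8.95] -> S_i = Random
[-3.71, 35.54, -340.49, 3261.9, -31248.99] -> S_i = -3.71*(-9.58)^i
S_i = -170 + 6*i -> [-170, -164, -158, -152, -146]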